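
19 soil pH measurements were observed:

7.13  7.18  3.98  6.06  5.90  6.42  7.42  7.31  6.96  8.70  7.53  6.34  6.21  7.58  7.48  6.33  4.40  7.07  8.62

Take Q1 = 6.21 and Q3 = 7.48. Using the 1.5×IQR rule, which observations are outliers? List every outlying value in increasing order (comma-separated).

IQR = Q3 − Q1 = 7.48 − 6.21 = 1.27.
Lower fence = Q1 − 1.5·IQR = 6.21 − 1.905 = 4.305.
Upper fence = Q3 + 1.5·IQR = 7.48 + 1.905 = 9.385.
3.98 < 4.305 → outlier.
All remaining values lie within [4.305, 9.385].

3.98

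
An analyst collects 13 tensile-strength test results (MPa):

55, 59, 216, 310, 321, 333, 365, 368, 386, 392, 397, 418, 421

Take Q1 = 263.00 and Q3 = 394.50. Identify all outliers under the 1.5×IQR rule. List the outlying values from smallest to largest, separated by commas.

55, 59

IQR = Q3 − Q1 = 394.50 − 263.00 = 131.50.
Lower fence = Q1 − 1.5·IQR = 263.00 − 197.25 = 65.75.
Upper fence = Q3 + 1.5·IQR = 394.50 + 197.25 = 591.75.
55 < 65.75 → outlier.
59 < 65.75 → outlier.
All remaining values lie within [65.75, 591.75].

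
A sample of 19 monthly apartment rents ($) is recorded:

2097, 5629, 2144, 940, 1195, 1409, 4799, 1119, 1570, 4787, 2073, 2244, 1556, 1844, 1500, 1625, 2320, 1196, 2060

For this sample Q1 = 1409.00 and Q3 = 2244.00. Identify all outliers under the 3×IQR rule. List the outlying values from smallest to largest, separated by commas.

4787, 4799, 5629

IQR = Q3 − Q1 = 2244.00 − 1409.00 = 835.00.
Lower fence = Q1 − 3·IQR = 1409.00 − 2505.00 = -1096.00.
Upper fence = Q3 + 3·IQR = 2244.00 + 2505.00 = 4749.00.
4787 > 4749.00 → outlier.
4799 > 4749.00 → outlier.
5629 > 4749.00 → outlier.
All remaining values lie within [-1096.00, 4749.00].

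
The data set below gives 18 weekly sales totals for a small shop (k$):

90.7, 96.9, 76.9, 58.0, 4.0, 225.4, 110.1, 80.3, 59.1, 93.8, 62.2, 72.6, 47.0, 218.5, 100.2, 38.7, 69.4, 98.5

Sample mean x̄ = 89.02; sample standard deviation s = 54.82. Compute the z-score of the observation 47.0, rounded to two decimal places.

z = (47.0 − 89.02) / 54.82 = -0.77.

-0.77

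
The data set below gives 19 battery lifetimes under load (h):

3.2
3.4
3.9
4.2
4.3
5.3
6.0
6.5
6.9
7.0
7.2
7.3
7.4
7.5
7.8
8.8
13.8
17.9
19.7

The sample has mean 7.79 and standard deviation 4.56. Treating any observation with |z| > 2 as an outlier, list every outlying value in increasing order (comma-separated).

Cutoffs at x̄ ± 2s: 7.79 ± 2·4.56 = [-1.33, 16.91].
17.9: z = 2.22, |z| > 2 → outlier.
19.7: z = 2.61, |z| > 2 → outlier.
Every other value lies within [-1.33, 16.91].

17.9, 19.7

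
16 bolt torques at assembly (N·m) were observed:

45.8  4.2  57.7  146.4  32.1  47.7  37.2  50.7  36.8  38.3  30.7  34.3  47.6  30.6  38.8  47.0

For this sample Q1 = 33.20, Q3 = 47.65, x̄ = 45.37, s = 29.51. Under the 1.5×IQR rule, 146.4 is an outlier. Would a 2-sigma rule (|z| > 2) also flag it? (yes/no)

z = (146.4 − 45.37) / 29.51 = 3.42.
|z| = 3.42 > 2.

yes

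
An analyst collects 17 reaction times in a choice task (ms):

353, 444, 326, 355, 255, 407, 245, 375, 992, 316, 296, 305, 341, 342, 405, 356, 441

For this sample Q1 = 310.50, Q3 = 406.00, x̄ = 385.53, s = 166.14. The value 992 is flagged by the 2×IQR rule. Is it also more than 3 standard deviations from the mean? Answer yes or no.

yes

z = (992 − 385.53) / 166.14 = 3.65.
|z| = 3.65 > 3.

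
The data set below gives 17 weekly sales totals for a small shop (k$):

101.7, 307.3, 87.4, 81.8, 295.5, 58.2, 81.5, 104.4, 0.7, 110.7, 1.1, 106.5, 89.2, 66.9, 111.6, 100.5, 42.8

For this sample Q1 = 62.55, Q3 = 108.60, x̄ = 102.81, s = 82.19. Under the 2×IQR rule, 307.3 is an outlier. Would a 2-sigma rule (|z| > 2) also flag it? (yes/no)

z = (307.3 − 102.81) / 82.19 = 2.49.
|z| = 2.49 > 2.

yes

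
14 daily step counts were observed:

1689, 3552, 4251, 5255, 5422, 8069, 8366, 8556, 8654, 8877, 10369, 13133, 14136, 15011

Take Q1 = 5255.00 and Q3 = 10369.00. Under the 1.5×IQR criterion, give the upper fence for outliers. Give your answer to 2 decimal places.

IQR = Q3 − Q1 = 10369.00 − 5255.00 = 5114.00.
Lower fence = Q1 − 1.5·IQR = 5255.00 − 7671.00 = -2416.00.
Upper fence = Q3 + 1.5·IQR = 10369.00 + 7671.00 = 18040.00.

18040.00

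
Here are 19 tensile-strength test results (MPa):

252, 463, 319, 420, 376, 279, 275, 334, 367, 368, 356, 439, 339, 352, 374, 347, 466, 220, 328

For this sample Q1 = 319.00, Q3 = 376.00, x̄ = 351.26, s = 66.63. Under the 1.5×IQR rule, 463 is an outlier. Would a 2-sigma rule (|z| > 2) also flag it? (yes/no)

no

z = (463 − 351.26) / 66.63 = 1.68.
|z| = 1.68 ≤ 2.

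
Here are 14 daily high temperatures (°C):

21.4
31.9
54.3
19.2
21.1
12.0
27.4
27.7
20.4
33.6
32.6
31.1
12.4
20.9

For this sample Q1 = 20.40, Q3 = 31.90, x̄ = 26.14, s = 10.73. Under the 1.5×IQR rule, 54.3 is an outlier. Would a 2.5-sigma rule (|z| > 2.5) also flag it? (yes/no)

z = (54.3 − 26.14) / 10.73 = 2.62.
|z| = 2.62 > 2.5.

yes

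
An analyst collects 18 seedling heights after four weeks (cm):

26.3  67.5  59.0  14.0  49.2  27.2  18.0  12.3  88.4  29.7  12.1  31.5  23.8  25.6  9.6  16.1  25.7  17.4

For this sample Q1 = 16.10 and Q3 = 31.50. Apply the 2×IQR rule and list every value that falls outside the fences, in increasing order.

67.5, 88.4

IQR = Q3 − Q1 = 31.50 − 16.10 = 15.40.
Lower fence = Q1 − 2·IQR = 16.10 − 30.80 = -14.70.
Upper fence = Q3 + 2·IQR = 31.50 + 30.80 = 62.30.
67.5 > 62.30 → outlier.
88.4 > 62.30 → outlier.
All remaining values lie within [-14.70, 62.30].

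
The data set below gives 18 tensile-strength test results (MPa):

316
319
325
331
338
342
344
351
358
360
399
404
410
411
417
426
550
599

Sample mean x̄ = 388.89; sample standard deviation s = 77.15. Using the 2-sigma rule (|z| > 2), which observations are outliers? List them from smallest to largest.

550, 599

Cutoffs at x̄ ± 2s: 388.89 ± 2·77.15 = [234.59, 543.19].
550: z = 2.09, |z| > 2 → outlier.
599: z = 2.72, |z| > 2 → outlier.
Every other value lies within [234.59, 543.19].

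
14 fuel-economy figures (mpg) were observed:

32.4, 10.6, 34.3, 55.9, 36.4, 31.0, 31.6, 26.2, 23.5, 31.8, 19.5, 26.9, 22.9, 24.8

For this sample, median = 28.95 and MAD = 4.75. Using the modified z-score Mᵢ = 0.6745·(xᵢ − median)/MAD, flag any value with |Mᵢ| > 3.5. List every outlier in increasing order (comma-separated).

55.9

|Mᵢ| > 3.5 ⇔ |xᵢ − 28.95| > 3.5·4.75/0.6745 = 24.65.
So outliers lie outside [4.30, 53.60].
55.9: M = 3.83 → outlier.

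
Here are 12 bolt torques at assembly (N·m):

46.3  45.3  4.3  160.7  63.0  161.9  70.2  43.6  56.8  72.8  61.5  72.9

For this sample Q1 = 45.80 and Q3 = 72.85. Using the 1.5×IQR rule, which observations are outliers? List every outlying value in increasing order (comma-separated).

4.3, 160.7, 161.9

IQR = Q3 − Q1 = 72.85 − 45.80 = 27.05.
Lower fence = Q1 − 1.5·IQR = 45.80 − 40.575 = 5.225.
Upper fence = Q3 + 1.5·IQR = 72.85 + 40.575 = 113.425.
4.3 < 5.225 → outlier.
160.7 > 113.425 → outlier.
161.9 > 113.425 → outlier.
All remaining values lie within [5.225, 113.425].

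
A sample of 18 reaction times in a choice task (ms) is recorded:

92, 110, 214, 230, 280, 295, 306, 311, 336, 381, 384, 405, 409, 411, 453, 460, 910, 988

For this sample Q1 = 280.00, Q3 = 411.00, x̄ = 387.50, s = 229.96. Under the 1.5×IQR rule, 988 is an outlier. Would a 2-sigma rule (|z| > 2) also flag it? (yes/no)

yes

z = (988 − 387.50) / 229.96 = 2.61.
|z| = 2.61 > 2.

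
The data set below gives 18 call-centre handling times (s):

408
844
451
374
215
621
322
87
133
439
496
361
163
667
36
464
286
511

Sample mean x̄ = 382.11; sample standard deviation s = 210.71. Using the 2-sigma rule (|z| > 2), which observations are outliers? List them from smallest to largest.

Cutoffs at x̄ ± 2s: 382.11 ± 2·210.71 = [-39.31, 803.53].
844: z = 2.19, |z| > 2 → outlier.
Every other value lies within [-39.31, 803.53].

844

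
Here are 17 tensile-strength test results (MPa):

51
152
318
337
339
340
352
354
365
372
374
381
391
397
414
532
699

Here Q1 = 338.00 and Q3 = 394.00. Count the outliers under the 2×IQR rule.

4

IQR = 56.00; fences at 338.00 − 112.00 = 226.00 and 394.00 + 112.00 = 506.00.
Outside the cutoffs: 51, 152, 532, 699.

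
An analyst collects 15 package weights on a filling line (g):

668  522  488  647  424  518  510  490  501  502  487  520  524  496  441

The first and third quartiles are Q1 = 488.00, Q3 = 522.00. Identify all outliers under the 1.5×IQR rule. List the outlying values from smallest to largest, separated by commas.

IQR = Q3 − Q1 = 522.00 − 488.00 = 34.00.
Lower fence = Q1 − 1.5·IQR = 488.00 − 51.00 = 437.00.
Upper fence = Q3 + 1.5·IQR = 522.00 + 51.00 = 573.00.
424 < 437.00 → outlier.
647 > 573.00 → outlier.
668 > 573.00 → outlier.
All remaining values lie within [437.00, 573.00].

424, 647, 668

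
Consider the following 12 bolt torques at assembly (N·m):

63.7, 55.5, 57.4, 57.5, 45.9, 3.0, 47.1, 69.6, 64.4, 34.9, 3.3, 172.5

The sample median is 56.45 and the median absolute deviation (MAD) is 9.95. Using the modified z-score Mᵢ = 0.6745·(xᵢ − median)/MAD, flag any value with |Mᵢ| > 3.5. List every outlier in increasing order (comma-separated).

3.0, 3.3, 172.5

|Mᵢ| > 3.5 ⇔ |xᵢ − 56.45| > 3.5·9.95/0.6745 = 51.63.
So outliers lie outside [4.82, 108.08].
3.0: M = -3.62 → outlier.
3.3: M = -3.60 → outlier.
172.5: M = 7.87 → outlier.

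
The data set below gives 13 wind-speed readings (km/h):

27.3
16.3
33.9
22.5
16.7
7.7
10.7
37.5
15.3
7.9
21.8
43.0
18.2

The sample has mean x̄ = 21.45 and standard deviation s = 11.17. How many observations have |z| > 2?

0

Cutoffs: x̄ ± 2s = [-0.89, 43.79].
Every value lies within the cutoffs.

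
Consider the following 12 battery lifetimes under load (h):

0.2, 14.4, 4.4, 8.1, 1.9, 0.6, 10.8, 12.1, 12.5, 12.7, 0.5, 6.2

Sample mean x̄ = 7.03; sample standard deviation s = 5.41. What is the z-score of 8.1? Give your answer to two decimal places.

z = (8.1 − 7.03) / 5.41 = 0.20.

0.20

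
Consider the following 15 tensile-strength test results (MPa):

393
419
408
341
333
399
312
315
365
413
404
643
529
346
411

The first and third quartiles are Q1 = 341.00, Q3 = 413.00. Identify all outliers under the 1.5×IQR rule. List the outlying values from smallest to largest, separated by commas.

529, 643

IQR = Q3 − Q1 = 413.00 − 341.00 = 72.00.
Lower fence = Q1 − 1.5·IQR = 341.00 − 108.00 = 233.00.
Upper fence = Q3 + 1.5·IQR = 413.00 + 108.00 = 521.00.
529 > 521.00 → outlier.
643 > 521.00 → outlier.
All remaining values lie within [233.00, 521.00].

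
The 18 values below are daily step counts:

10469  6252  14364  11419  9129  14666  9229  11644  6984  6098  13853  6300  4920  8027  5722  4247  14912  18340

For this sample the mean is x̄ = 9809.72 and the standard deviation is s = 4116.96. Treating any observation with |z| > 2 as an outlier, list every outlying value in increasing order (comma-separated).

Cutoffs at x̄ ± 2s: 9809.72 ± 2·4116.96 = [1575.80, 18043.64].
18340: z = 2.07, |z| > 2 → outlier.
Every other value lies within [1575.80, 18043.64].

18340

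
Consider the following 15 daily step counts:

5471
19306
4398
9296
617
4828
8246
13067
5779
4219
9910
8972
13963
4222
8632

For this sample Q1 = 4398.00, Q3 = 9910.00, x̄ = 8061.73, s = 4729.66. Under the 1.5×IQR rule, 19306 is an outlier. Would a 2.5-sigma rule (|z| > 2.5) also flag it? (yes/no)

z = (19306 − 8061.73) / 4729.66 = 2.38.
|z| = 2.38 ≤ 2.5.

no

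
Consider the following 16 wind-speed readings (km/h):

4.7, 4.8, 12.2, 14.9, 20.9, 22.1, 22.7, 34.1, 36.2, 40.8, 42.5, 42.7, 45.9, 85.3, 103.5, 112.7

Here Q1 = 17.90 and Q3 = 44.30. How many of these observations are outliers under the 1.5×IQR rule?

3

IQR = 26.40; fences at 17.90 − 39.60 = -21.70 and 44.30 + 39.60 = 83.90.
Outside the cutoffs: 85.3, 103.5, 112.7.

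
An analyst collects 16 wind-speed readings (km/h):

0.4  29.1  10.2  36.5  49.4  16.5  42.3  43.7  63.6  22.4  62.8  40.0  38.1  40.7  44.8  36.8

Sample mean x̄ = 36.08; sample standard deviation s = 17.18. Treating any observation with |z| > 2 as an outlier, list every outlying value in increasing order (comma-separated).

Cutoffs at x̄ ± 2s: 36.08 ± 2·17.18 = [1.72, 70.44].
0.4: z = -2.08, |z| > 2 → outlier.
Every other value lies within [1.72, 70.44].

0.4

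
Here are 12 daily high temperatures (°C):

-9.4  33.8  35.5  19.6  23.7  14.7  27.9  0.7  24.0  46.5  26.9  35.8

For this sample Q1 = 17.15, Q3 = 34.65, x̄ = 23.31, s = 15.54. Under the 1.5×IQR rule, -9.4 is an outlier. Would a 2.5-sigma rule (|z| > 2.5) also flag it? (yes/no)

no

z = (-9.4 − 23.31) / 15.54 = -2.10.
|z| = 2.10 ≤ 2.5.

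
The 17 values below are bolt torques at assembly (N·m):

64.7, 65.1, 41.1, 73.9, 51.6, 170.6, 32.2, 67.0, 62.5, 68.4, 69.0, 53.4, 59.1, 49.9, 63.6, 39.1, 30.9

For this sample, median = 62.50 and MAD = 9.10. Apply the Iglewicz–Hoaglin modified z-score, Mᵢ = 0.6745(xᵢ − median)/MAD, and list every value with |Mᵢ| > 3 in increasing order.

|Mᵢ| > 3 ⇔ |xᵢ − 62.50| > 3·9.10/0.6745 = 40.47.
So outliers lie outside [22.03, 102.97].
170.6: M = 8.01 → outlier.

170.6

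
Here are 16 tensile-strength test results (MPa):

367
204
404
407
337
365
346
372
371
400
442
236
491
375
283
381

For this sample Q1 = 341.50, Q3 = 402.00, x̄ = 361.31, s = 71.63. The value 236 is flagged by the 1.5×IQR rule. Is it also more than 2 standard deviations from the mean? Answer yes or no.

no

z = (236 − 361.31) / 71.63 = -1.75.
|z| = 1.75 ≤ 2.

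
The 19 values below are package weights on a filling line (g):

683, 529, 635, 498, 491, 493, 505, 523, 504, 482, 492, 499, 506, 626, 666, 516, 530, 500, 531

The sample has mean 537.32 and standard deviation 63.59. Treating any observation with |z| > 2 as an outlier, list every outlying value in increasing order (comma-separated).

Cutoffs at x̄ ± 2s: 537.32 ± 2·63.59 = [410.14, 664.50].
666: z = 2.02, |z| > 2 → outlier.
683: z = 2.29, |z| > 2 → outlier.
Every other value lies within [410.14, 664.50].

666, 683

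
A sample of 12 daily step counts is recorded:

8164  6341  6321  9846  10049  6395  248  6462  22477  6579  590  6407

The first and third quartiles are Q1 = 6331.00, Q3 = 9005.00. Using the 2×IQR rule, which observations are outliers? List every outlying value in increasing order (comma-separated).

IQR = Q3 − Q1 = 9005.00 − 6331.00 = 2674.00.
Lower fence = Q1 − 2·IQR = 6331.00 − 5348.00 = 983.00.
Upper fence = Q3 + 2·IQR = 9005.00 + 5348.00 = 14353.00.
248 < 983.00 → outlier.
590 < 983.00 → outlier.
22477 > 14353.00 → outlier.
All remaining values lie within [983.00, 14353.00].

248, 590, 22477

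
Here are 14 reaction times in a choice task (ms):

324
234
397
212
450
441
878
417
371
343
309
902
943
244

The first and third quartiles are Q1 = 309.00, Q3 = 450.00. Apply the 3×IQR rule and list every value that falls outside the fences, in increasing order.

IQR = Q3 − Q1 = 450.00 − 309.00 = 141.00.
Lower fence = Q1 − 3·IQR = 309.00 − 423.00 = -114.00.
Upper fence = Q3 + 3·IQR = 450.00 + 423.00 = 873.00.
878 > 873.00 → outlier.
902 > 873.00 → outlier.
943 > 873.00 → outlier.
All remaining values lie within [-114.00, 873.00].

878, 902, 943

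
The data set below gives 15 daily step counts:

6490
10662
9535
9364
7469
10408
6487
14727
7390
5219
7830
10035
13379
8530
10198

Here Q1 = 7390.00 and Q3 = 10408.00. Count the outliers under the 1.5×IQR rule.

IQR = 3018.00; fences at 7390.00 − 4527.00 = 2863.00 and 10408.00 + 4527.00 = 14935.00.
Every value lies within the cutoffs.

0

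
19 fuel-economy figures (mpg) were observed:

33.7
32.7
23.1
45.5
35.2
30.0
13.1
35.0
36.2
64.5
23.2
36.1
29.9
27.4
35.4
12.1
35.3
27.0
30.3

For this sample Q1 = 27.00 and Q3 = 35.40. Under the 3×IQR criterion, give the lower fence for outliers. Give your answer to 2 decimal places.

1.80

IQR = Q3 − Q1 = 35.40 − 27.00 = 8.40.
Lower fence = Q1 − 3·IQR = 27.00 − 25.20 = 1.80.
Upper fence = Q3 + 3·IQR = 35.40 + 25.20 = 60.60.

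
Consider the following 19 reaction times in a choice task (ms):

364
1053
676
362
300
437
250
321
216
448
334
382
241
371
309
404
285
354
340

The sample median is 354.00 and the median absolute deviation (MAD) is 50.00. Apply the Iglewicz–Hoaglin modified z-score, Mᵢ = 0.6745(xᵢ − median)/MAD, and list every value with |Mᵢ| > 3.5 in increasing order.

676, 1053

|Mᵢ| > 3.5 ⇔ |xᵢ − 354.00| > 3.5·50.00/0.6745 = 259.45.
So outliers lie outside [94.55, 613.45].
676: M = 4.34 → outlier.
1053: M = 9.43 → outlier.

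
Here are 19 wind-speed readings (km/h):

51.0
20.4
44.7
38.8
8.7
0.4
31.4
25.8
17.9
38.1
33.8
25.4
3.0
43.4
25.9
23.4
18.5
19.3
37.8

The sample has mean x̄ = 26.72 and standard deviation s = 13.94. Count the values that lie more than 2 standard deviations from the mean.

Cutoffs: x̄ ± 2s = [-1.16, 54.60].
Every value lies within the cutoffs.

0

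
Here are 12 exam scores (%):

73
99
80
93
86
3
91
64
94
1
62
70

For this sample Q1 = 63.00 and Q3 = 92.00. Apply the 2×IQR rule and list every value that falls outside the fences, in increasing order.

IQR = Q3 − Q1 = 92.00 − 63.00 = 29.00.
Lower fence = Q1 − 2·IQR = 63.00 − 58.00 = 5.00.
Upper fence = Q3 + 2·IQR = 92.00 + 58.00 = 150.00.
1 < 5.00 → outlier.
3 < 5.00 → outlier.
All remaining values lie within [5.00, 150.00].

1, 3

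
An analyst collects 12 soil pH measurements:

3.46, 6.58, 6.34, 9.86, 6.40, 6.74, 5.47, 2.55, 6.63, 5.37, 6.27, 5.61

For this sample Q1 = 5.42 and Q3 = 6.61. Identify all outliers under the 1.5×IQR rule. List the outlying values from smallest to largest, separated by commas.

2.55, 3.46, 9.86

IQR = Q3 − Q1 = 6.61 − 5.42 = 1.19.
Lower fence = Q1 − 1.5·IQR = 5.42 − 1.785 = 3.635.
Upper fence = Q3 + 1.5·IQR = 6.61 + 1.785 = 8.395.
2.55 < 3.635 → outlier.
3.46 < 3.635 → outlier.
9.86 > 8.395 → outlier.
All remaining values lie within [3.635, 8.395].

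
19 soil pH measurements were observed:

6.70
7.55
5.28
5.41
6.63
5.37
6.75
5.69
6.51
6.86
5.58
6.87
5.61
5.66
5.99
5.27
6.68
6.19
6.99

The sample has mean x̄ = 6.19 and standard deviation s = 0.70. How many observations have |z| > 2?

Cutoffs: x̄ ± 2s = [4.79, 7.59].
Every value lies within the cutoffs.

0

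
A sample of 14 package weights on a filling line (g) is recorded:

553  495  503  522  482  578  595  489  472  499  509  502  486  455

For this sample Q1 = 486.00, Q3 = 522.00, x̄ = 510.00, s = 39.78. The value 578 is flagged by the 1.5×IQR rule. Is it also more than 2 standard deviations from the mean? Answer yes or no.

no

z = (578 − 510.00) / 39.78 = 1.71.
|z| = 1.71 ≤ 2.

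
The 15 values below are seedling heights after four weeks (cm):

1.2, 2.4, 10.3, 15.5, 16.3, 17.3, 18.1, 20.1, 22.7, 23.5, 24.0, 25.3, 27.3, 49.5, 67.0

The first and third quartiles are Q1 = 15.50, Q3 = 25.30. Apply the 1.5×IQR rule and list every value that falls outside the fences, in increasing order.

IQR = Q3 − Q1 = 25.30 − 15.50 = 9.80.
Lower fence = Q1 − 1.5·IQR = 15.50 − 14.70 = 0.80.
Upper fence = Q3 + 1.5·IQR = 25.30 + 14.70 = 40.00.
49.5 > 40.00 → outlier.
67.0 > 40.00 → outlier.
All remaining values lie within [0.80, 40.00].

49.5, 67.0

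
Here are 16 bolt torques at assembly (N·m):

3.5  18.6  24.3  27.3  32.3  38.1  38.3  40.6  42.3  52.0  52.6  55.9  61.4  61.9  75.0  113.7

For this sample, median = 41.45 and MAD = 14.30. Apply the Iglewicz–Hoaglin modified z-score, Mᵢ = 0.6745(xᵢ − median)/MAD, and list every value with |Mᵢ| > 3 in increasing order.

113.7

|Mᵢ| > 3 ⇔ |xᵢ − 41.45| > 3·14.30/0.6745 = 63.60.
So outliers lie outside [-22.15, 105.05].
113.7: M = 3.41 → outlier.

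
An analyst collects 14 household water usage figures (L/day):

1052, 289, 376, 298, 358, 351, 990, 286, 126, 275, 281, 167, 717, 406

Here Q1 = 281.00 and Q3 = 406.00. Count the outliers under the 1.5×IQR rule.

3

IQR = 125.00; fences at 281.00 − 187.50 = 93.50 and 406.00 + 187.50 = 593.50.
Outside the cutoffs: 717, 990, 1052.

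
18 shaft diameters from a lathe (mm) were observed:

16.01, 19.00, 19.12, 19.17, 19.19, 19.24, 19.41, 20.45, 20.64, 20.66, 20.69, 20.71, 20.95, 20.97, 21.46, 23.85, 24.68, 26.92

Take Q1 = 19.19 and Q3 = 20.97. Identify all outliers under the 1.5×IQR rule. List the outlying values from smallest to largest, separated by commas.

16.01, 23.85, 24.68, 26.92

IQR = Q3 − Q1 = 20.97 − 19.19 = 1.78.
Lower fence = Q1 − 1.5·IQR = 19.19 − 2.67 = 16.52.
Upper fence = Q3 + 1.5·IQR = 20.97 + 2.67 = 23.64.
16.01 < 16.52 → outlier.
23.85 > 23.64 → outlier.
24.68 > 23.64 → outlier.
26.92 > 23.64 → outlier.
All remaining values lie within [16.52, 23.64].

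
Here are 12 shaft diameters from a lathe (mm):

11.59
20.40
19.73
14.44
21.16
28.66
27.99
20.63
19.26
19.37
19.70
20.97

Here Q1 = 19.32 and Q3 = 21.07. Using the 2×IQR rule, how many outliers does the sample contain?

4

IQR = 1.75; fences at 19.32 − 3.50 = 15.82 and 21.07 + 3.50 = 24.57.
Outside the cutoffs: 11.59, 14.44, 27.99, 28.66.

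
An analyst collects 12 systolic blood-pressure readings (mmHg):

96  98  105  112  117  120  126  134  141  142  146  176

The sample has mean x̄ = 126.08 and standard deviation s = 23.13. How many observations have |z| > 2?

1

Cutoffs: x̄ ± 2s = [79.82, 172.34].
Outside the cutoffs: 176.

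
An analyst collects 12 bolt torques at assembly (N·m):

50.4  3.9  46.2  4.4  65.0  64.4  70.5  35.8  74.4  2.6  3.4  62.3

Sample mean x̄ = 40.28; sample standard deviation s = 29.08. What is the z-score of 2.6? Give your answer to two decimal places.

z = (2.6 − 40.28) / 29.08 = -1.30.

-1.30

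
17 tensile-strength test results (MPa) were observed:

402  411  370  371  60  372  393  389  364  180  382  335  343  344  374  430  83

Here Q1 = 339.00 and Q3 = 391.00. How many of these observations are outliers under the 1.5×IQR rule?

IQR = 52.00; fences at 339.00 − 78.00 = 261.00 and 391.00 + 78.00 = 469.00.
Outside the cutoffs: 60, 83, 180.

3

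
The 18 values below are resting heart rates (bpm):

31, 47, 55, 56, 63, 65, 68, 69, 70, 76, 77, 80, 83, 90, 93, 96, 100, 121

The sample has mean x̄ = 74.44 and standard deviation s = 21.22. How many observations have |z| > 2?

Cutoffs: x̄ ± 2s = [32.00, 116.88].
Outside the cutoffs: 31, 121.

2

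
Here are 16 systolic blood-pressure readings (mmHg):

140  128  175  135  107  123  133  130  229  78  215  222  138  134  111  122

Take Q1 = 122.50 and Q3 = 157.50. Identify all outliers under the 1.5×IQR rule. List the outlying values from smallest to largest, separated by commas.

IQR = Q3 − Q1 = 157.50 − 122.50 = 35.00.
Lower fence = Q1 − 1.5·IQR = 122.50 − 52.50 = 70.00.
Upper fence = Q3 + 1.5·IQR = 157.50 + 52.50 = 210.00.
215 > 210.00 → outlier.
222 > 210.00 → outlier.
229 > 210.00 → outlier.
All remaining values lie within [70.00, 210.00].

215, 222, 229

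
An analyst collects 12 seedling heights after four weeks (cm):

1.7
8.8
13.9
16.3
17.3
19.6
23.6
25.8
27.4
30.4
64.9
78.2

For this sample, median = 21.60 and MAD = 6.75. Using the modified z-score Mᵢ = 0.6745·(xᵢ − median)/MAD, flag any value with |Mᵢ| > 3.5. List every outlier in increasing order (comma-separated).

64.9, 78.2

|Mᵢ| > 3.5 ⇔ |xᵢ − 21.60| > 3.5·6.75/0.6745 = 35.03.
So outliers lie outside [-13.43, 56.63].
64.9: M = 4.33 → outlier.
78.2: M = 5.66 → outlier.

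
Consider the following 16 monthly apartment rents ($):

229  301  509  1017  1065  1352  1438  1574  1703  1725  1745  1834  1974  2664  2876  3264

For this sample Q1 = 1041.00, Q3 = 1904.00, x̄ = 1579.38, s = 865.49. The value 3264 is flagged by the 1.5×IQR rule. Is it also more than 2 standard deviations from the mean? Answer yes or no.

no

z = (3264 − 1579.38) / 865.49 = 1.95.
|z| = 1.95 ≤ 2.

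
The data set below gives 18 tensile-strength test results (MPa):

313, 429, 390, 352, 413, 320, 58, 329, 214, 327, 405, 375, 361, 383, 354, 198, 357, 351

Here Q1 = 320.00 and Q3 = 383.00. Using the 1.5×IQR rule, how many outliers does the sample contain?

IQR = 63.00; fences at 320.00 − 94.50 = 225.50 and 383.00 + 94.50 = 477.50.
Outside the cutoffs: 58, 198, 214.

3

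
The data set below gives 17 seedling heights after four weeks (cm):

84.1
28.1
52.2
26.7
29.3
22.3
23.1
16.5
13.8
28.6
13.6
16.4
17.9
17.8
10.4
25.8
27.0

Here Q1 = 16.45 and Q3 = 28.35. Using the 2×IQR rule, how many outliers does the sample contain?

IQR = 11.90; fences at 16.45 − 23.80 = -7.35 and 28.35 + 23.80 = 52.15.
Outside the cutoffs: 52.2, 84.1.

2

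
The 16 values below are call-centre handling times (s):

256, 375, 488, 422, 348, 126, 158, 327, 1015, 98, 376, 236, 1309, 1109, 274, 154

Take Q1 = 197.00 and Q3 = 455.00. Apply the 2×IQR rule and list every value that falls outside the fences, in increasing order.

IQR = Q3 − Q1 = 455.00 − 197.00 = 258.00.
Lower fence = Q1 − 2·IQR = 197.00 − 516.00 = -319.00.
Upper fence = Q3 + 2·IQR = 455.00 + 516.00 = 971.00.
1015 > 971.00 → outlier.
1109 > 971.00 → outlier.
1309 > 971.00 → outlier.
All remaining values lie within [-319.00, 971.00].

1015, 1109, 1309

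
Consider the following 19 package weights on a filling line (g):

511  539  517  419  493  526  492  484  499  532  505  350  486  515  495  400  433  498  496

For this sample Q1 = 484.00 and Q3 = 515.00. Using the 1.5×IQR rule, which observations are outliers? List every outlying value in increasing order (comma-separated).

IQR = Q3 − Q1 = 515.00 − 484.00 = 31.00.
Lower fence = Q1 − 1.5·IQR = 484.00 − 46.50 = 437.50.
Upper fence = Q3 + 1.5·IQR = 515.00 + 46.50 = 561.50.
350 < 437.50 → outlier.
400 < 437.50 → outlier.
419 < 437.50 → outlier.
433 < 437.50 → outlier.
All remaining values lie within [437.50, 561.50].

350, 400, 419, 433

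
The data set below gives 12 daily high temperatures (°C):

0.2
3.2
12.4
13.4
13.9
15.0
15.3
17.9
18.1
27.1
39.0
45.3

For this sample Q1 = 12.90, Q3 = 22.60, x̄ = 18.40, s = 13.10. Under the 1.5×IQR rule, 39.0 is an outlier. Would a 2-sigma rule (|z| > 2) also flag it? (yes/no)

z = (39.0 − 18.40) / 13.10 = 1.57.
|z| = 1.57 ≤ 2.

no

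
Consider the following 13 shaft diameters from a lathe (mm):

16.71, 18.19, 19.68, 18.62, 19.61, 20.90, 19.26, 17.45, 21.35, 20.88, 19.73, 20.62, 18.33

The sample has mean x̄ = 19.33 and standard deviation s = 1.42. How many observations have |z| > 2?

0

Cutoffs: x̄ ± 2s = [16.49, 22.17].
Every value lies within the cutoffs.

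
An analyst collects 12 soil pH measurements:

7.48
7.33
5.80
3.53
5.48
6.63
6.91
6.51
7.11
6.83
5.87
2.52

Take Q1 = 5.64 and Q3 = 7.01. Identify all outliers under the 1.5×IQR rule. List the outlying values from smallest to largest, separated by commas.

2.52, 3.53

IQR = Q3 − Q1 = 7.01 − 5.64 = 1.37.
Lower fence = Q1 − 1.5·IQR = 5.64 − 2.055 = 3.585.
Upper fence = Q3 + 1.5·IQR = 7.01 + 2.055 = 9.065.
2.52 < 3.585 → outlier.
3.53 < 3.585 → outlier.
All remaining values lie within [3.585, 9.065].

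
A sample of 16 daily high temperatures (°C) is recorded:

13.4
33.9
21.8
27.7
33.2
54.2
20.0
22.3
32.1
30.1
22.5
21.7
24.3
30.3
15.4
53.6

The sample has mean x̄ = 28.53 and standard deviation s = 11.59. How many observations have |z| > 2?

Cutoffs: x̄ ± 2s = [5.35, 51.71].
Outside the cutoffs: 53.6, 54.2.

2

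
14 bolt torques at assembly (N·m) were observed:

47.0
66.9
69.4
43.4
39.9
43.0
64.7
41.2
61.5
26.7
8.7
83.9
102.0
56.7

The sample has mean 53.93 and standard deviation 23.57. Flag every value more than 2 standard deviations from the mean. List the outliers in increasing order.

Cutoffs at x̄ ± 2s: 53.93 ± 2·23.57 = [6.79, 101.07].
102.0: z = 2.04, |z| > 2 → outlier.
Every other value lies within [6.79, 101.07].

102.0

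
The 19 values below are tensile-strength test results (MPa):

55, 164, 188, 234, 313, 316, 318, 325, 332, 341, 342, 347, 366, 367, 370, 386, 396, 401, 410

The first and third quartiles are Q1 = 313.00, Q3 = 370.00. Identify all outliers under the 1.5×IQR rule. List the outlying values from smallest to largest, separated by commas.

55, 164, 188

IQR = Q3 − Q1 = 370.00 − 313.00 = 57.00.
Lower fence = Q1 − 1.5·IQR = 313.00 − 85.50 = 227.50.
Upper fence = Q3 + 1.5·IQR = 370.00 + 85.50 = 455.50.
55 < 227.50 → outlier.
164 < 227.50 → outlier.
188 < 227.50 → outlier.
All remaining values lie within [227.50, 455.50].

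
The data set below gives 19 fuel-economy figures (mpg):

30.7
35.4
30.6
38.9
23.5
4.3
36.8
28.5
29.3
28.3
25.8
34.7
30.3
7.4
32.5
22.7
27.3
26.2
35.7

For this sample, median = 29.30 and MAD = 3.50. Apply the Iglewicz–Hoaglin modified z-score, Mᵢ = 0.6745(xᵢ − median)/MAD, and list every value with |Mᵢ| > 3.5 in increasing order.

4.3, 7.4

|Mᵢ| > 3.5 ⇔ |xᵢ − 29.30| > 3.5·3.50/0.6745 = 18.16.
So outliers lie outside [11.14, 47.46].
4.3: M = -4.82 → outlier.
7.4: M = -4.22 → outlier.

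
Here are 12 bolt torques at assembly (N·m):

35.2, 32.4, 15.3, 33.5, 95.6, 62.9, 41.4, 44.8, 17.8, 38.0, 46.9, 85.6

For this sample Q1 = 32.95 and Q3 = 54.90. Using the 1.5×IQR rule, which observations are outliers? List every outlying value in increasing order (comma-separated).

IQR = Q3 − Q1 = 54.90 − 32.95 = 21.95.
Lower fence = Q1 − 1.5·IQR = 32.95 − 32.925 = 0.025.
Upper fence = Q3 + 1.5·IQR = 54.90 + 32.925 = 87.825.
95.6 > 87.825 → outlier.
All remaining values lie within [0.025, 87.825].

95.6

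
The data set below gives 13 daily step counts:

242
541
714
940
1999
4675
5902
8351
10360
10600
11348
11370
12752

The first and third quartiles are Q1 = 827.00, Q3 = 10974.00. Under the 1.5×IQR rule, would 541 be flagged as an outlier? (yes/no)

no

IQR = Q3 − Q1 = 10974.00 − 827.00 = 10147.00.
Lower fence = Q1 − 1.5·IQR = 827.00 − 15220.50 = -14393.50.
Upper fence = Q3 + 1.5·IQR = 10974.00 + 15220.50 = 26194.50.
541 lies within [-14393.50, 26194.50].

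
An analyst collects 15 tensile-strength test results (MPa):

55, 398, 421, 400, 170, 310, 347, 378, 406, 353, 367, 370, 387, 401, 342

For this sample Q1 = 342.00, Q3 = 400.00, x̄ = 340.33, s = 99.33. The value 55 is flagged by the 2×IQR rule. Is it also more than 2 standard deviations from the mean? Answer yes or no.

yes

z = (55 − 340.33) / 99.33 = -2.87.
|z| = 2.87 > 2.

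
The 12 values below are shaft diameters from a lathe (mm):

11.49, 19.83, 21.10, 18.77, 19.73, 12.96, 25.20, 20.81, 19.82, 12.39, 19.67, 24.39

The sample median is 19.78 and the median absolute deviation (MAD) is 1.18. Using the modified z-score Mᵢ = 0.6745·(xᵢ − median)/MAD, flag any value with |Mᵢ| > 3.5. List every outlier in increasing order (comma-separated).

11.49, 12.39, 12.96

|Mᵢ| > 3.5 ⇔ |xᵢ − 19.78| > 3.5·1.18/0.6745 = 6.12.
So outliers lie outside [13.66, 25.90].
11.49: M = -4.74 → outlier.
12.39: M = -4.22 → outlier.
12.96: M = -3.90 → outlier.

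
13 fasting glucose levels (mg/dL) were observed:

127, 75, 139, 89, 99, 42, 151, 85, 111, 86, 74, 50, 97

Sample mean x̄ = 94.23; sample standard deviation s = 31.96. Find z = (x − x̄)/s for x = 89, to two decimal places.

-0.16

z = (89 − 94.23) / 31.96 = -0.16.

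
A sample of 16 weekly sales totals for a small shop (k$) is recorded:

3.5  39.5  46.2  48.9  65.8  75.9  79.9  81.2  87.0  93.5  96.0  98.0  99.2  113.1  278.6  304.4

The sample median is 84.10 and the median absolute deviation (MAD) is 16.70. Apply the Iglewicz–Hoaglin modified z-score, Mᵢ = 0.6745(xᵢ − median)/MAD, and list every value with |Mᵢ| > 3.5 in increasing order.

278.6, 304.4

|Mᵢ| > 3.5 ⇔ |xᵢ − 84.10| > 3.5·16.70/0.6745 = 86.66.
So outliers lie outside [-2.56, 170.76].
278.6: M = 7.86 → outlier.
304.4: M = 8.90 → outlier.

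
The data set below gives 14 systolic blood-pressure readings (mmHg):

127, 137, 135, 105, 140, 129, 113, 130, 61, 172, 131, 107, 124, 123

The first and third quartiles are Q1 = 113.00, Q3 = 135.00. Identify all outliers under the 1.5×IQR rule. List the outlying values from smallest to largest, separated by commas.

IQR = Q3 − Q1 = 135.00 − 113.00 = 22.00.
Lower fence = Q1 − 1.5·IQR = 113.00 − 33.00 = 80.00.
Upper fence = Q3 + 1.5·IQR = 135.00 + 33.00 = 168.00.
61 < 80.00 → outlier.
172 > 168.00 → outlier.
All remaining values lie within [80.00, 168.00].

61, 172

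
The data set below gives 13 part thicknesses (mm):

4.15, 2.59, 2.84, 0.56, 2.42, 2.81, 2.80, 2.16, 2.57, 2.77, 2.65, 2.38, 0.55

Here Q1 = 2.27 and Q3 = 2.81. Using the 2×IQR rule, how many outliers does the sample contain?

3

IQR = 0.54; fences at 2.27 − 1.08 = 1.19 and 2.81 + 1.08 = 3.89.
Outside the cutoffs: 0.55, 0.56, 4.15.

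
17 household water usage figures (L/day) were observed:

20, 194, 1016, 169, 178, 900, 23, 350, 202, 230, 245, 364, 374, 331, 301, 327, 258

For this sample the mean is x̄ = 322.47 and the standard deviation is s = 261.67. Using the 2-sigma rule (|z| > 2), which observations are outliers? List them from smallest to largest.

900, 1016

Cutoffs at x̄ ± 2s: 322.47 ± 2·261.67 = [-200.87, 845.81].
900: z = 2.21, |z| > 2 → outlier.
1016: z = 2.65, |z| > 2 → outlier.
Every other value lies within [-200.87, 845.81].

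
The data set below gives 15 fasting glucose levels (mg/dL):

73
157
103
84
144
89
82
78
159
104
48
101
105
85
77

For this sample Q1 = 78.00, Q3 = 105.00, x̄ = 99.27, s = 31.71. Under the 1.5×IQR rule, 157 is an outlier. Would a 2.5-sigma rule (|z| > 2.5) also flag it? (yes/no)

z = (157 − 99.27) / 31.71 = 1.82.
|z| = 1.82 ≤ 2.5.

no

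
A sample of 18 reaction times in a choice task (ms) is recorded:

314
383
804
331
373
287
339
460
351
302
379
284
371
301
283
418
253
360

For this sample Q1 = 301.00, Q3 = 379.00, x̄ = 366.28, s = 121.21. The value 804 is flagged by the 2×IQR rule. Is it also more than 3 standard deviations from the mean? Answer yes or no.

yes

z = (804 − 366.28) / 121.21 = 3.61.
|z| = 3.61 > 3.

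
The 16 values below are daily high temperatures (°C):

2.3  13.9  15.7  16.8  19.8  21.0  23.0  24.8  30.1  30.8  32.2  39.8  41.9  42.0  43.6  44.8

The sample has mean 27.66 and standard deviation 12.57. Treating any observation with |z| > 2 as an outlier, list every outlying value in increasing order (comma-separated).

Cutoffs at x̄ ± 2s: 27.66 ± 2·12.57 = [2.52, 52.80].
2.3: z = -2.02, |z| > 2 → outlier.
Every other value lies within [2.52, 52.80].

2.3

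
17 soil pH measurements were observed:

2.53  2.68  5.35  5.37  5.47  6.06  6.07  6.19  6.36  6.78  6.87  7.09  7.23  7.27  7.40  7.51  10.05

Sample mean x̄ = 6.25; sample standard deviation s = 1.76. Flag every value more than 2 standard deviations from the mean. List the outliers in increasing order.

Cutoffs at x̄ ± 2s: 6.25 ± 2·1.76 = [2.73, 9.77].
2.53: z = -2.11, |z| > 2 → outlier.
2.68: z = -2.03, |z| > 2 → outlier.
10.05: z = 2.16, |z| > 2 → outlier.
Every other value lies within [2.73, 9.77].

2.53, 2.68, 10.05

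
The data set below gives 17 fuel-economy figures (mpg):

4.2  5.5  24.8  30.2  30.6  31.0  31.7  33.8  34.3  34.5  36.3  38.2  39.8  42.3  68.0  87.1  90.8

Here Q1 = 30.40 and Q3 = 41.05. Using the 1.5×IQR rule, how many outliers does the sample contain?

IQR = 10.65; fences at 30.40 − 15.975 = 14.425 and 41.05 + 15.975 = 57.025.
Outside the cutoffs: 4.2, 5.5, 68.0, 87.1, 90.8.

5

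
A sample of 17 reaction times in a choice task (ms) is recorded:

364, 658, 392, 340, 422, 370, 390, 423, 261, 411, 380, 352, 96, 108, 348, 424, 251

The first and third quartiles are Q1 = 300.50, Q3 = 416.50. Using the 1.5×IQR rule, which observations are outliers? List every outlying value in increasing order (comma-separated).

96, 108, 658

IQR = Q3 − Q1 = 416.50 − 300.50 = 116.00.
Lower fence = Q1 − 1.5·IQR = 300.50 − 174.00 = 126.50.
Upper fence = Q3 + 1.5·IQR = 416.50 + 174.00 = 590.50.
96 < 126.50 → outlier.
108 < 126.50 → outlier.
658 > 590.50 → outlier.
All remaining values lie within [126.50, 590.50].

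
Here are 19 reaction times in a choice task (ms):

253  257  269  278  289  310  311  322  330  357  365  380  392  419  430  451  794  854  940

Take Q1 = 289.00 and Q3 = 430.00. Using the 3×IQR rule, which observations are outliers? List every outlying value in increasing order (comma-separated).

IQR = Q3 − Q1 = 430.00 − 289.00 = 141.00.
Lower fence = Q1 − 3·IQR = 289.00 − 423.00 = -134.00.
Upper fence = Q3 + 3·IQR = 430.00 + 423.00 = 853.00.
854 > 853.00 → outlier.
940 > 853.00 → outlier.
All remaining values lie within [-134.00, 853.00].

854, 940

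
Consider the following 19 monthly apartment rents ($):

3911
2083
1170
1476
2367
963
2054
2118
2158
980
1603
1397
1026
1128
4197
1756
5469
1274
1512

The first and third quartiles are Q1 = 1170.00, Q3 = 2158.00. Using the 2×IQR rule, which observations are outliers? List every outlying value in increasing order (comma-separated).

IQR = Q3 − Q1 = 2158.00 − 1170.00 = 988.00.
Lower fence = Q1 − 2·IQR = 1170.00 − 1976.00 = -806.00.
Upper fence = Q3 + 2·IQR = 2158.00 + 1976.00 = 4134.00.
4197 > 4134.00 → outlier.
5469 > 4134.00 → outlier.
All remaining values lie within [-806.00, 4134.00].

4197, 5469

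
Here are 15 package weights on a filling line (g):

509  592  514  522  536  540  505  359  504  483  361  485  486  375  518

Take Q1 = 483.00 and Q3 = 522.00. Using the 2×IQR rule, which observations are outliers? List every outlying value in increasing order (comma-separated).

IQR = Q3 − Q1 = 522.00 − 483.00 = 39.00.
Lower fence = Q1 − 2·IQR = 483.00 − 78.00 = 405.00.
Upper fence = Q3 + 2·IQR = 522.00 + 78.00 = 600.00.
359 < 405.00 → outlier.
361 < 405.00 → outlier.
375 < 405.00 → outlier.
All remaining values lie within [405.00, 600.00].

359, 361, 375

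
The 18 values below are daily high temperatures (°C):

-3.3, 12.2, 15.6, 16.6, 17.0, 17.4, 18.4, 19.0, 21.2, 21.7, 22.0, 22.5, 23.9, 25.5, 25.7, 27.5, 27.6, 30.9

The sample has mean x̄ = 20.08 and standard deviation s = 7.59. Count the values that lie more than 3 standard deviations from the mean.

Cutoffs: x̄ ± 3s = [-2.69, 42.85].
Outside the cutoffs: -3.3.

1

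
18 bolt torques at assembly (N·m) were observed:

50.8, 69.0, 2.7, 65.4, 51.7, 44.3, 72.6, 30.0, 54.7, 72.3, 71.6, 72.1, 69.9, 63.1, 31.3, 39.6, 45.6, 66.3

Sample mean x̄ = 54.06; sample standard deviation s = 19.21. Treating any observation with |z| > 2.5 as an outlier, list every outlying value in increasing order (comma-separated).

2.7

Cutoffs at x̄ ± 2.5s: 54.06 ± 2.5·19.21 = [6.035, 102.085].
2.7: z = -2.67, |z| > 2.5 → outlier.
Every other value lies within [6.035, 102.085].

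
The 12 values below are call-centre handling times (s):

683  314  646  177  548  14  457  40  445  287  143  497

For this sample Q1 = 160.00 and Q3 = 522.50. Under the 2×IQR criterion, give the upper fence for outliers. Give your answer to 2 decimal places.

IQR = Q3 − Q1 = 522.50 − 160.00 = 362.50.
Lower fence = Q1 − 2·IQR = 160.00 − 725.00 = -565.00.
Upper fence = Q3 + 2·IQR = 522.50 + 725.00 = 1247.50.

1247.50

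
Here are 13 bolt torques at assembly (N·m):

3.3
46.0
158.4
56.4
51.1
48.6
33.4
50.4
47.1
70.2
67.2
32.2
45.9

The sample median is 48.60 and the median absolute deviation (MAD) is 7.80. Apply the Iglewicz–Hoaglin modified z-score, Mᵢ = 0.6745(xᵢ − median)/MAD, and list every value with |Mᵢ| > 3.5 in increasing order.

|Mᵢ| > 3.5 ⇔ |xᵢ − 48.60| > 3.5·7.80/0.6745 = 40.47.
So outliers lie outside [8.13, 89.07].
3.3: M = -3.92 → outlier.
158.4: M = 9.49 → outlier.

3.3, 158.4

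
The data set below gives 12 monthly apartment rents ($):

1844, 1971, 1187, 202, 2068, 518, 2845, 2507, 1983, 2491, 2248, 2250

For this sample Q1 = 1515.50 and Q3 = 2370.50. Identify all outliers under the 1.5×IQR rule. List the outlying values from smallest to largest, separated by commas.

IQR = Q3 − Q1 = 2370.50 − 1515.50 = 855.00.
Lower fence = Q1 − 1.5·IQR = 1515.50 − 1282.50 = 233.00.
Upper fence = Q3 + 1.5·IQR = 2370.50 + 1282.50 = 3653.00.
202 < 233.00 → outlier.
All remaining values lie within [233.00, 3653.00].

202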